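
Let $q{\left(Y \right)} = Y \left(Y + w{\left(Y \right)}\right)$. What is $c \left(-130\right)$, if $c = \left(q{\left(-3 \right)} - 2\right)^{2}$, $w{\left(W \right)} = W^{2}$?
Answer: $-52000$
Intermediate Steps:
$q{\left(Y \right)} = Y \left(Y + Y^{2}\right)$
$c = 400$ ($c = \left(\left(-3\right)^{2} \left(1 - 3\right) - 2\right)^{2} = \left(9 \left(-2\right) - 2\right)^{2} = \left(-18 - 2\right)^{2} = \left(-20\right)^{2} = 400$)
$c \left(-130\right) = 400 \left(-130\right) = -52000$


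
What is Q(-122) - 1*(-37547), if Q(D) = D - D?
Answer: 37547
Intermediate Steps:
Q(D) = 0
Q(-122) - 1*(-37547) = 0 - 1*(-37547) = 0 + 37547 = 37547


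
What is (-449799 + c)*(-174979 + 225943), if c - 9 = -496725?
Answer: -48238190460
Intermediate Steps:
c = -496716 (c = 9 - 496725 = -496716)
(-449799 + c)*(-174979 + 225943) = (-449799 - 496716)*(-174979 + 225943) = -946515*50964 = -48238190460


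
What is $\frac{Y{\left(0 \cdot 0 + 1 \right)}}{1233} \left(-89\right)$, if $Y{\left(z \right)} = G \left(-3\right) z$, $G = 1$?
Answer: $\frac{89}{411} \approx 0.21655$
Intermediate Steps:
$Y{\left(z \right)} = - 3 z$ ($Y{\left(z \right)} = 1 \left(-3\right) z = - 3 z$)
$\frac{Y{\left(0 \cdot 0 + 1 \right)}}{1233} \left(-89\right) = \frac{\left(-3\right) \left(0 \cdot 0 + 1\right)}{1233} \left(-89\right) = - 3 \left(0 + 1\right) \frac{1}{1233} \left(-89\right) = \left(-3\right) 1 \cdot \frac{1}{1233} \left(-89\right) = \left(-3\right) \frac{1}{1233} \left(-89\right) = \left(- \frac{1}{411}\right) \left(-89\right) = \frac{89}{411}$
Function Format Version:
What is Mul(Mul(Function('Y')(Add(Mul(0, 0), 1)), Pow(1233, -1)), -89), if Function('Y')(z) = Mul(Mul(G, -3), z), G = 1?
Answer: Rational(89, 411) ≈ 0.21655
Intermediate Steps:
Function('Y')(z) = Mul(-3, z) (Function('Y')(z) = Mul(Mul(1, -3), z) = Mul(-3, z))
Mul(Mul(Function('Y')(Add(Mul(0, 0), 1)), Pow(1233, -1)), -89) = Mul(Mul(Mul(-3, Add(Mul(0, 0), 1)), Pow(1233, -1)), -89) = Mul(Mul(Mul(-3, Add(0, 1)), Rational(1, 1233)), -89) = Mul(Mul(Mul(-3, 1), Rational(1, 1233)), -89) = Mul(Mul(-3, Rational(1, 1233)), -89) = Mul(Rational(-1, 411), -89) = Rational(89, 411)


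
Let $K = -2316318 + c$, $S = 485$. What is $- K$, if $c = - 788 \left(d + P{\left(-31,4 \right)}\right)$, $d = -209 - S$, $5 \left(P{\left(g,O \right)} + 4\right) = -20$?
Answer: $1763142$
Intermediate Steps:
$P{\left(g,O \right)} = -8$ ($P{\left(g,O \right)} = -4 + \frac{1}{5} \left(-20\right) = -4 - 4 = -8$)
$d = -694$ ($d = -209 - 485 = -694$)
$c = 553176$ ($c = - 788 \left(-694 - 8\right) = \left(-788\right) \left(-702\right) = 553176$)
$K = -1763142$ ($K = -2316318 + 553176 = -1763142$)
$- K = \left(-1\right) \left(-1763142\right) = 1763142$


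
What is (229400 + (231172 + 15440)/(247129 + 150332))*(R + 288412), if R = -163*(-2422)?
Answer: 20764163537532792/132487 ≈ 1.5673e+11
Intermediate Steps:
R = 394786
(229400 + (231172 + 15440)/(247129 + 150332))*(R + 288412) = (229400 + (231172 + 15440)/(247129 + 150332))*(394786 + 288412) = (229400 + 246612/397461)*683198 = (229400 + 246612*(1/397461))*683198 = (229400 + 82204/132487)*683198 = (30392600004/132487)*683198 = 20764163537532792/132487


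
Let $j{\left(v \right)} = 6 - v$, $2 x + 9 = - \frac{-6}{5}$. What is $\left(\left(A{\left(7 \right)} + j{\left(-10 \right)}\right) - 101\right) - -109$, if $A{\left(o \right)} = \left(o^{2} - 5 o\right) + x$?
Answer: $\frac{341}{10} \approx 34.1$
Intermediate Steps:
$x = - \frac{39}{10}$ ($x = - \frac{9}{2} + \frac{\left(-1\right) \left(- \frac{6}{5}\right)}{2} = - \frac{9}{2} + \frac{1}{2} \cdot \frac{6}{5} = - \frac{9}{2} + \frac{3}{5} = - \frac{39}{10} \approx -3.9$)
$A{\left(o \right)} = - \frac{39}{10} + o^{2} - 5 o$ ($A{\left(o \right)} = \left(o^{2} - 5 o\right) - \frac{39}{10} = - \frac{39}{10} + o^{2} - 5 o$)
$\left(\left(A{\left(7 \right)} + j{\left(-10 \right)}\right) - 101\right) - -109 = \left(\left(\left(- \frac{39}{10} + 7^{2} - 35\right) + \left(6 - -10\right)\right) - 101\right) - -109 = \left(\left(\left(- \frac{39}{10} + 49 - 35\right) + \left(6 + 10\right)\right) - 101\right) + 109 = \left(\left(\frac{101}{10} + 16\right) - 101\right) + 109 = \left(\frac{261}{10} - 101\right) + 109 = - \frac{749}{10} + 109 = \frac{341}{10}$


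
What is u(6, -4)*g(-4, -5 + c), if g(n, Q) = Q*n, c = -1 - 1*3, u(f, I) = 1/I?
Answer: -9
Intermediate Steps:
u(f, I) = 1/I
c = -4 (c = -1 - 3 = -4)
u(6, -4)*g(-4, -5 + c) = ((-5 - 4)*(-4))/(-4) = -(-9)*(-4)/4 = -¼*36 = -9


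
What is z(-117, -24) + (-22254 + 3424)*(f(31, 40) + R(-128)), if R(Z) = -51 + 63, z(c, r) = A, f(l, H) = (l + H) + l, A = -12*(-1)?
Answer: -2146608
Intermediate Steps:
A = 12
f(l, H) = H + 2*l (f(l, H) = (H + l) + l = H + 2*l)
z(c, r) = 12
R(Z) = 12
z(-117, -24) + (-22254 + 3424)*(f(31, 40) + R(-128)) = 12 + (-22254 + 3424)*((40 + 2*31) + 12) = 12 - 18830*((40 + 62) + 12) = 12 - 18830*(102 + 12) = 12 - 18830*114 = 12 - 2146620 = -2146608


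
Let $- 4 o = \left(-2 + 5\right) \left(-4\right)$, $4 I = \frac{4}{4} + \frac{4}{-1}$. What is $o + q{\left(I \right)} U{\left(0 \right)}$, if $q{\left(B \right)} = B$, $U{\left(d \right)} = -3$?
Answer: $\frac{21}{4} \approx 5.25$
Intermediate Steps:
$I = - \frac{3}{4}$ ($I = \frac{\frac{4}{4} + \frac{4}{-1}}{4} = \frac{4 \cdot \frac{1}{4} + 4 \left(-1\right)}{4} = \frac{1 - 4}{4} = \frac{1}{4} \left(-3\right) = - \frac{3}{4} \approx -0.75$)
$o = 3$ ($o = - \frac{\left(-2 + 5\right) \left(-4\right)}{4} = - \frac{3 \left(-4\right)}{4} = \left(- \frac{1}{4}\right) \left(-12\right) = 3$)
$o + q{\left(I \right)} U{\left(0 \right)} = 3 - - \frac{9}{4} = 3 + \frac{9}{4} = \frac{21}{4}$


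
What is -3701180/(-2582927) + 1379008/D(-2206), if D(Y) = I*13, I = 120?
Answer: 445956354652/503670765 ≈ 885.41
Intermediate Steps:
D(Y) = 1560 (D(Y) = 120*13 = 1560)
-3701180/(-2582927) + 1379008/D(-2206) = -3701180/(-2582927) + 1379008/1560 = -3701180*(-1/2582927) + 1379008*(1/1560) = 3701180/2582927 + 172376/195 = 445956354652/503670765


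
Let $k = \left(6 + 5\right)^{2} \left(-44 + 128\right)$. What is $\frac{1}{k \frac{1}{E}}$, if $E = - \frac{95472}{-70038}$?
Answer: $\frac{442}{3295677} \approx 0.00013412$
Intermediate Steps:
$E = \frac{1768}{1297}$ ($E = \left(-95472\right) \left(- \frac{1}{70038}\right) = \frac{1768}{1297} \approx 1.3631$)
$k = 10164$ ($k = 11^{2} \cdot 84 = 121 \cdot 84 = 10164$)
$\frac{1}{k \frac{1}{E}} = \frac{1}{10164 \frac{1}{\frac{1768}{1297}}} = \frac{1}{10164 \cdot \frac{1297}{1768}} = \frac{1}{\frac{3295677}{442}} = \frac{442}{3295677}$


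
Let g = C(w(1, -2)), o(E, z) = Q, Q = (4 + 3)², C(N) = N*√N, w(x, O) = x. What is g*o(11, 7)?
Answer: 49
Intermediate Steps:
C(N) = N^(3/2)
Q = 49 (Q = 7² = 49)
o(E, z) = 49
g = 1 (g = 1^(3/2) = 1)
g*o(11, 7) = 1*49 = 49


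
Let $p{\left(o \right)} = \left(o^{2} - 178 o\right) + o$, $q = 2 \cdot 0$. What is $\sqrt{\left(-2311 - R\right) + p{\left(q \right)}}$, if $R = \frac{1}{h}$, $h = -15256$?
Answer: $\frac{i \sqrt{134468729610}}{7628} \approx 48.073 i$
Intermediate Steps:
$R = - \frac{1}{15256}$ ($R = \frac{1}{-15256} = - \frac{1}{15256} \approx -6.5548 \cdot 10^{-5}$)
$q = 0$
$p{\left(o \right)} = o^{2} - 177 o$
$\sqrt{\left(-2311 - R\right) + p{\left(q \right)}} = \sqrt{\left(-2311 - - \frac{1}{15256}\right) + 0 \left(-177 + 0\right)} = \sqrt{\left(-2311 + \frac{1}{15256}\right) + 0 \left(-177\right)} = \sqrt{- \frac{35256615}{15256} + 0} = \sqrt{- \frac{35256615}{15256}} = \frac{i \sqrt{134468729610}}{7628}$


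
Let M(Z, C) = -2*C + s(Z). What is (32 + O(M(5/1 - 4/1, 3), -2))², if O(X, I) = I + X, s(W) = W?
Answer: 625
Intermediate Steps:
M(Z, C) = Z - 2*C (M(Z, C) = -2*C + Z = Z - 2*C)
(32 + O(M(5/1 - 4/1, 3), -2))² = (32 + (-2 + ((5/1 - 4/1) - 2*3)))² = (32 + (-2 + ((5*1 - 4*1) - 6)))² = (32 + (-2 + ((5 - 4) - 6)))² = (32 + (-2 + (1 - 6)))² = (32 + (-2 - 5))² = (32 - 7)² = 25² = 625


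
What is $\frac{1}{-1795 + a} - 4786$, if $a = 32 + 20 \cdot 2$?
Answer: $- \frac{8246279}{1723} \approx -4786.0$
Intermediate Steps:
$a = 72$ ($a = 32 + 40 = 72$)
$\frac{1}{-1795 + a} - 4786 = \frac{1}{-1795 + 72} - 4786 = \frac{1}{-1723} - 4786 = - \frac{1}{1723} - 4786 = - \frac{8246279}{1723}$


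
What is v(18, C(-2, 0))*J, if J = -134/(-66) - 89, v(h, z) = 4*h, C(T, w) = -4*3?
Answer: -68880/11 ≈ -6261.8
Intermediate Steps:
C(T, w) = -12
J = -2870/33 (J = -134*(-1/66) - 89 = 67/33 - 89 = -2870/33 ≈ -86.970)
v(18, C(-2, 0))*J = (4*18)*(-2870/33) = 72*(-2870/33) = -68880/11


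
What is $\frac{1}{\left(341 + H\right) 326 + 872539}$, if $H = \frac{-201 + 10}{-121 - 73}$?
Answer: $\frac{97}{95450518} \approx 1.0162 \cdot 10^{-6}$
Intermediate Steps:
$H = \frac{191}{194}$ ($H = - \frac{191}{-194} = \left(-191\right) \left(- \frac{1}{194}\right) = \frac{191}{194} \approx 0.98454$)
$\frac{1}{\left(341 + H\right) 326 + 872539} = \frac{1}{\left(341 + \frac{191}{194}\right) 326 + 872539} = \frac{1}{\frac{66345}{194} \cdot 326 + 872539} = \frac{1}{\frac{10814235}{97} + 872539} = \frac{1}{\frac{95450518}{97}} = \frac{97}{95450518}$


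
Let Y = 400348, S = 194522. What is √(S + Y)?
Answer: √594870 ≈ 771.28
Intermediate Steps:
√(S + Y) = √(194522 + 400348) = √594870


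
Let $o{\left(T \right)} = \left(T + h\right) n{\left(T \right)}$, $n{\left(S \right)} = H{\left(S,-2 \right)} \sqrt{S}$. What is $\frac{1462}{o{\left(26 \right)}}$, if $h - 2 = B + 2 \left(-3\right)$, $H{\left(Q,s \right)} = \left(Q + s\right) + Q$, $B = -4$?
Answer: $\frac{731 \sqrt{26}}{11700} \approx 0.31858$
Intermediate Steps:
$H{\left(Q,s \right)} = s + 2 Q$
$h = -8$ ($h = 2 + \left(-4 + 2 \left(-3\right)\right) = 2 - 10 = -8$)
$n{\left(S \right)} = \sqrt{S} \left(-2 + 2 S\right)$ ($n{\left(S \right)} = \left(-2 + 2 S\right) \sqrt{S} = \sqrt{S} \left(-2 + 2 S\right)$)
$o{\left(T \right)} = 2 \sqrt{T} \left(-1 + T\right) \left(-8 + T\right)$ ($o{\left(T \right)} = \left(T - 8\right) 2 \sqrt{T} \left(-1 + T\right) = \left(-8 + T\right) 2 \sqrt{T} \left(-1 + T\right) = 2 \sqrt{T} \left(-1 + T\right) \left(-8 + T\right)$)
$\frac{1462}{o{\left(26 \right)}} = \frac{1462}{2 \sqrt{26} \left(-1 + 26\right) \left(-8 + 26\right)} = \frac{1462}{2 \sqrt{26} \cdot 25 \cdot 18} = \frac{1462}{900 \sqrt{26}} = 1462 \frac{\sqrt{26}}{23400} = \frac{731 \sqrt{26}}{11700}$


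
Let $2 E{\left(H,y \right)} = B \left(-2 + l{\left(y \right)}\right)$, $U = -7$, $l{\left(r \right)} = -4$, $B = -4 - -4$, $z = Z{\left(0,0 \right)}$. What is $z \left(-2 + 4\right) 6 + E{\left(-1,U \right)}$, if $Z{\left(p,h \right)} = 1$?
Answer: $12$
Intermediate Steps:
$z = 1$
$B = 0$ ($B = -4 + 4 = 0$)
$E{\left(H,y \right)} = 0$ ($E{\left(H,y \right)} = \frac{0 \left(-2 - 4\right)}{2} = \frac{0 \left(-6\right)}{2} = \frac{1}{2} \cdot 0 = 0$)
$z \left(-2 + 4\right) 6 + E{\left(-1,U \right)} = 1 \left(-2 + 4\right) 6 + 0 = 1 \cdot 2 \cdot 6 + 0 = 1 \cdot 12 + 0 = 12 + 0 = 12$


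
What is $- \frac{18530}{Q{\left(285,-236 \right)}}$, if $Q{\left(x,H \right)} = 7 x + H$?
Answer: $- \frac{18530}{1759} \approx -10.534$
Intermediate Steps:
$Q{\left(x,H \right)} = H + 7 x$
$- \frac{18530}{Q{\left(285,-236 \right)}} = - \frac{18530}{-236 + 7 \cdot 285} = - \frac{18530}{-236 + 1995} = - \frac{18530}{1759}$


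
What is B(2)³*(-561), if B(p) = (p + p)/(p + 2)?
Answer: -561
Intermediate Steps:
B(p) = 2*p/(2 + p) (B(p) = (2*p)/(2 + p) = 2*p/(2 + p))
B(2)³*(-561) = (2*2/(2 + 2))³*(-561) = (2*2/4)³*(-561) = (2*2*(¼))³*(-561) = 1³*(-561) = 1*(-561) = -561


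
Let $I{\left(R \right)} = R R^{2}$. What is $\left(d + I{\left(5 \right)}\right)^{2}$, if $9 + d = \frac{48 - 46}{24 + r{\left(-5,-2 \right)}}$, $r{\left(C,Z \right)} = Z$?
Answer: $\frac{1630729}{121} \approx 13477.0$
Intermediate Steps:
$I{\left(R \right)} = R^{3}$
$d = - \frac{98}{11}$ ($d = -9 + \frac{48 - 46}{24 - 2} = -9 + \frac{2}{22} = -9 + 2 \cdot \frac{1}{22} = -9 + \frac{1}{11} = - \frac{98}{11} \approx -8.9091$)
$\left(d + I{\left(5 \right)}\right)^{2} = \left(- \frac{98}{11} + 5^{3}\right)^{2} = \left(- \frac{98}{11} + 125\right)^{2} = \left(\frac{1277}{11}\right)^{2} = \frac{1630729}{121}$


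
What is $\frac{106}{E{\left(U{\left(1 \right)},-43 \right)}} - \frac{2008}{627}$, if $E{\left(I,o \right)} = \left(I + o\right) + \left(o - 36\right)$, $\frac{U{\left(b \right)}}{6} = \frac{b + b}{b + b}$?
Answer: $- \frac{149695}{36366} \approx -4.1163$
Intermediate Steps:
$U{\left(b \right)} = 6$ ($U{\left(b \right)} = 6 \frac{b + b}{b + b} = 6 \frac{2 b}{2 b} = 6 \cdot 2 b \frac{1}{2 b} = 6 \cdot 1 = 6$)
$E{\left(I,o \right)} = -36 + I + 2 o$ ($E{\left(I,o \right)} = \left(I + o\right) + \left(-36 + o\right) = -36 + I + 2 o$)
$\frac{106}{E{\left(U{\left(1 \right)},-43 \right)}} - \frac{2008}{627} = \frac{106}{-36 + 6 + 2 \left(-43\right)} - \frac{2008}{627} = \frac{106}{-36 + 6 - 86} - \frac{2008}{627} = \frac{106}{-116} - \frac{2008}{627} = 106 \left(- \frac{1}{116}\right) - \frac{2008}{627} = - \frac{53}{58} - \frac{2008}{627} = - \frac{149695}{36366}$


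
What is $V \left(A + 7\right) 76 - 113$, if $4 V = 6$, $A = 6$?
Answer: $1369$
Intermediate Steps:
$V = \frac{3}{2}$ ($V = \frac{1}{4} \cdot 6 = \frac{3}{2} \approx 1.5$)
$V \left(A + 7\right) 76 - 113 = \frac{3 \left(6 + 7\right)}{2} \cdot 76 - 113 = \frac{3}{2} \cdot 13 \cdot 76 - 113 = \frac{39}{2} \cdot 76 - 113 = 1482 - 113 = 1369$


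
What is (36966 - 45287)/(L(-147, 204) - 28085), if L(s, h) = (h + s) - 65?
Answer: 8321/28093 ≈ 0.29619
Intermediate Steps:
L(s, h) = -65 + h + s
(36966 - 45287)/(L(-147, 204) - 28085) = (36966 - 45287)/((-65 + 204 - 147) - 28085) = -8321/(-8 - 28085) = -8321/(-28093) = -8321*(-1/28093) = 8321/28093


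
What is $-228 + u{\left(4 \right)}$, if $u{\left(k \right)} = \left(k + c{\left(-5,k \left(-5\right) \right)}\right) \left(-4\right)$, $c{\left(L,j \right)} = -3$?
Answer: $-232$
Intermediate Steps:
$u{\left(k \right)} = 12 - 4 k$ ($u{\left(k \right)} = \left(k - 3\right) \left(-4\right) = \left(-3 + k\right) \left(-4\right) = 12 - 4 k$)
$-228 + u{\left(4 \right)} = -228 + \left(12 - 16\right) = -228 - 4 = -232$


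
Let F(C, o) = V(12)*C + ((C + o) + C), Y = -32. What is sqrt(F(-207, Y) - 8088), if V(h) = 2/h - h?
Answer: I*sqrt(24338)/2 ≈ 78.003*I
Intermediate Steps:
V(h) = -h + 2/h
F(C, o) = o - 59*C/6 (F(C, o) = (-1*12 + 2/12)*C + ((C + o) + C) = (-12 + 2*(1/12))*C + (o + 2*C) = (-12 + 1/6)*C + (o + 2*C) = -71*C/6 + (o + 2*C) = o - 59*C/6)
sqrt(F(-207, Y) - 8088) = sqrt((-32 - 59/6*(-207)) - 8088) = sqrt((-32 + 4071/2) - 8088) = sqrt(4007/2 - 8088) = sqrt(-12169/2) = I*sqrt(24338)/2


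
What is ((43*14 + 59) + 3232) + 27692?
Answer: 31585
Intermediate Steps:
((43*14 + 59) + 3232) + 27692 = ((602 + 59) + 3232) + 27692 = (661 + 3232) + 27692 = 3893 + 27692 = 31585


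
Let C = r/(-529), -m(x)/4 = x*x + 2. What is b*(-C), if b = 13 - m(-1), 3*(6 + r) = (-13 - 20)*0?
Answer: -150/529 ≈ -0.28355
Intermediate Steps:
r = -6 (r = -6 + ((-13 - 20)*0)/3 = -6 + (-33*0)/3 = -6 + (⅓)*0 = -6 + 0 = -6)
m(x) = -8 - 4*x² (m(x) = -4*(x*x + 2) = -4*(x² + 2) = -4*(2 + x²) = -8 - 4*x²)
C = 6/529 (C = -6/(-529) = -6*(-1/529) = 6/529 ≈ 0.011342)
b = 25 (b = 13 - (-8 - 4*(-1)²) = 13 - (-8 - 4*1) = 13 - (-8 - 4) = 13 - 1*(-12) = 13 + 12 = 25)
b*(-C) = 25*(-1*6/529) = 25*(-6/529) = -150/529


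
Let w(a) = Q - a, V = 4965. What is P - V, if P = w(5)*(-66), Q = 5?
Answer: -4965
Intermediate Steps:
w(a) = 5 - a
P = 0 (P = (5 - 1*5)*(-66) = (5 - 5)*(-66) = 0*(-66) = 0)
P - V = 0 - 1*4965 = 0 - 4965 = -4965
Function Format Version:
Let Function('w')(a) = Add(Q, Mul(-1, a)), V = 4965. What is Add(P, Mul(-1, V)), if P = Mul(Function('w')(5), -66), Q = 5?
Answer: -4965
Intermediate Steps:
Function('w')(a) = Add(5, Mul(-1, a))
P = 0 (P = Mul(Add(5, Mul(-1, 5)), -66) = Mul(Add(5, -5), -66) = Mul(0, -66) = 0)
Add(P, Mul(-1, V)) = Add(0, Mul(-1, 4965)) = Add(0, -4965) = -4965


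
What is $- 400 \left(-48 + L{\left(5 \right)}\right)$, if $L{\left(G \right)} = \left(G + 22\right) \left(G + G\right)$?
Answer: $-88800$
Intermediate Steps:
$L{\left(G \right)} = 2 G \left(22 + G\right)$ ($L{\left(G \right)} = \left(22 + G\right) 2 G = 2 G \left(22 + G\right)$)
$- 400 \left(-48 + L{\left(5 \right)}\right) = - 400 \left(-48 + 2 \cdot 5 \left(22 + 5\right)\right) = - 400 \left(-48 + 2 \cdot 5 \cdot 27\right) = - 400 \left(-48 + 270\right) = \left(-400\right) 222 = -88800$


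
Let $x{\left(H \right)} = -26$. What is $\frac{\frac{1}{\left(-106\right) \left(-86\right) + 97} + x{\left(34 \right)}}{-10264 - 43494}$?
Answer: $\frac{239537}{495272454} \approx 0.00048365$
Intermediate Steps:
$\frac{\frac{1}{\left(-106\right) \left(-86\right) + 97} + x{\left(34 \right)}}{-10264 - 43494} = \frac{\frac{1}{\left(-106\right) \left(-86\right) + 97} - 26}{-10264 - 43494} = \frac{\frac{1}{9116 + 97} - 26}{-53758} = \left(\frac{1}{9213} - 26\right) \left(- \frac{1}{53758}\right) = \left(- \frac{239537}{9213}\right) \left(- \frac{1}{53758}\right) = \frac{239537}{495272454}$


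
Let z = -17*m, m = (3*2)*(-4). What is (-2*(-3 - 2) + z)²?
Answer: 174724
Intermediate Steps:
m = -24 (m = 6*(-4) = -24)
z = 408 (z = -17*(-24) = 408)
(-2*(-3 - 2) + z)² = (-2*(-3 - 2) + 408)² = (-2*(-5) + 408)² = (10 + 408)² = 418² = 174724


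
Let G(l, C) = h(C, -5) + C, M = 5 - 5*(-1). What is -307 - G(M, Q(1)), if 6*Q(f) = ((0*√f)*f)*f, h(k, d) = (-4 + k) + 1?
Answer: -304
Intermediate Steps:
h(k, d) = -3 + k
M = 10 (M = 5 + 5 = 10)
Q(f) = 0 (Q(f) = (((0*√f)*f)*f)/6 = ((0*f)*f)/6 = (0*f)/6 = (⅙)*0 = 0)
G(l, C) = -3 + 2*C (G(l, C) = (-3 + C) + C = -3 + 2*C)
-307 - G(M, Q(1)) = -307 - (-3 + 2*0) = -307 - (-3 + 0) = -307 - 1*(-3) = -307 + 3 = -304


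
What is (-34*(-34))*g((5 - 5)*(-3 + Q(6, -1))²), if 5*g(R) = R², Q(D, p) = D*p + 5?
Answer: 0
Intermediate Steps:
Q(D, p) = 5 + D*p
g(R) = R²/5
(-34*(-34))*g((5 - 5)*(-3 + Q(6, -1))²) = (-34*(-34))*(((5 - 5)*(-3 + (5 + 6*(-1)))²)²/5) = 1156*((0*(-3 + (5 - 6))²)²/5) = 1156*((0*(-3 - 1)²)²/5) = 1156*((0*(-4)²)²/5) = 1156*((0*16)²/5) = 1156*((⅕)*0²) = 1156*((⅕)*0) = 1156*0 = 0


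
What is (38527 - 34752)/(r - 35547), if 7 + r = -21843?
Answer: -3775/57397 ≈ -0.065770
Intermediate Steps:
r = -21850 (r = -7 - 21843 = -21850)
(38527 - 34752)/(r - 35547) = (38527 - 34752)/(-21850 - 35547) = 3775/(-57397) = 3775*(-1/57397) = -3775/57397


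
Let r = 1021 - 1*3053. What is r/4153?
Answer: -2032/4153 ≈ -0.48928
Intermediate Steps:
r = -2032 (r = 1021 - 3053 = -2032)
r/4153 = -2032/4153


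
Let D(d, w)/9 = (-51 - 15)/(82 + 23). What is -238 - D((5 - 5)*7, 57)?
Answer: -8132/35 ≈ -232.34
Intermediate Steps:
D(d, w) = -198/35 (D(d, w) = 9*((-51 - 15)/(82 + 23)) = 9*(-66/105) = 9*(-66*1/105) = 9*(-22/35) = -198/35)
-238 - D((5 - 5)*7, 57) = -238 - 1*(-198/35) = -238 + 198/35 = -8132/35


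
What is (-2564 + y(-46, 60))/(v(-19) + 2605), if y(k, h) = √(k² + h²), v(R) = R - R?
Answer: -2564/2605 + 2*√1429/2605 ≈ -0.95524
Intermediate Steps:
v(R) = 0
y(k, h) = √(h² + k²)
(-2564 + y(-46, 60))/(v(-19) + 2605) = (-2564 + √(60² + (-46)²))/(0 + 2605) = (-2564 + √(3600 + 2116))/2605 = (-2564 + √5716)*(1/2605) = (-2564 + 2*√1429)*(1/2605) = -2564/2605 + 2*√1429/2605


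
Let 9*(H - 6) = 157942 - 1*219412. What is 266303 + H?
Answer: 259479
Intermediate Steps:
H = -6824 (H = 6 + (157942 - 1*219412)/9 = 6 + (157942 - 219412)/9 = 6 + (1/9)*(-61470) = 6 - 6830 = -6824)
266303 + H = 266303 - 6824 = 259479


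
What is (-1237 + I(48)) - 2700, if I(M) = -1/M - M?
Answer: -191281/48 ≈ -3985.0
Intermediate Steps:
I(M) = -M - 1/M
(-1237 + I(48)) - 2700 = (-1237 + (-1*48 - 1/48)) - 2700 = (-1237 + (-48 - 1*1/48)) - 2700 = (-1237 + (-48 - 1/48)) - 2700 = (-1237 - 2305/48) - 2700 = -61681/48 - 2700 = -191281/48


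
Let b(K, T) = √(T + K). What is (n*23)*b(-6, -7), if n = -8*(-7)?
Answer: 1288*I*√13 ≈ 4644.0*I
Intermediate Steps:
b(K, T) = √(K + T)
n = 56
(n*23)*b(-6, -7) = (56*23)*√(-6 - 7) = 1288*√(-13) = 1288*(I*√13) = 1288*I*√13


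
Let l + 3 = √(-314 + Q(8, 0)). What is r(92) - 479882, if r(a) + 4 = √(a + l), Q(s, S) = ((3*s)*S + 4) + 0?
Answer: -479886 + √(89 + I*√310) ≈ -4.7988e+5 + 0.92867*I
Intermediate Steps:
Q(s, S) = 4 + 3*S*s (Q(s, S) = (3*S*s + 4) + 0 = (4 + 3*S*s) + 0 = 4 + 3*S*s)
l = -3 + I*√310 (l = -3 + √(-314 + (4 + 3*0*8)) = -3 + √(-314 + (4 + 0)) = -3 + √(-314 + 4) = -3 + √(-310) = -3 + I*√310 ≈ -3.0 + 17.607*I)
r(a) = -4 + √(-3 + a + I*√310) (r(a) = -4 + √(a + (-3 + I*√310)) = -4 + √(-3 + a + I*√310))
r(92) - 479882 = (-4 + √(-3 + 92 + I*√310)) - 479882 = (-4 + √(89 + I*√310)) - 479882 = -479886 + √(89 + I*√310)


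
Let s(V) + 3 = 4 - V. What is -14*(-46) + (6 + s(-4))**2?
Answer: 765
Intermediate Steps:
s(V) = 1 - V (s(V) = -3 + (4 - V) = 1 - V)
-14*(-46) + (6 + s(-4))**2 = -14*(-46) + (6 + (1 - 1*(-4)))**2 = 644 + (6 + (1 + 4))**2 = 644 + (6 + 5)**2 = 644 + 11**2 = 644 + 121 = 765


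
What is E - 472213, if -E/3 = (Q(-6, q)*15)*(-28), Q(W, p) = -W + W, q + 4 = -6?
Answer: -472213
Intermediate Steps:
q = -10 (q = -4 - 6 = -10)
Q(W, p) = 0
E = 0 (E = -3*0*15*(-28) = -0*(-28) = -3*0 = 0)
E - 472213 = 0 - 472213 = -472213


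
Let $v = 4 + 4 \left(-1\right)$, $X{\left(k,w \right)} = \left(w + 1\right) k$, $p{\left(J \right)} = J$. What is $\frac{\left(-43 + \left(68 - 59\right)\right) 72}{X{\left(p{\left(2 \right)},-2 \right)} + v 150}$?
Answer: $1224$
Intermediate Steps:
$X{\left(k,w \right)} = k \left(1 + w\right)$ ($X{\left(k,w \right)} = \left(1 + w\right) k = k \left(1 + w\right)$)
$v = 0$ ($v = 4 - 4 = 0$)
$\frac{\left(-43 + \left(68 - 59\right)\right) 72}{X{\left(p{\left(2 \right)},-2 \right)} + v 150} = \frac{\left(-43 + \left(68 - 59\right)\right) 72}{2 \left(1 - 2\right) + 0 \cdot 150} = \frac{\left(-43 + \left(68 - 59\right)\right) 72}{2 \left(-1\right) + 0} = \frac{\left(-43 + 9\right) 72}{-2 + 0} = \frac{\left(-34\right) 72}{-2} = \left(-2448\right) \left(- \frac{1}{2}\right) = 1224$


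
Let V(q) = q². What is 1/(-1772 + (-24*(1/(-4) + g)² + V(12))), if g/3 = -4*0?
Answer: -2/3259 ≈ -0.00061368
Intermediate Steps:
g = 0 (g = 3*(-4*0) = 3*0 = 0)
1/(-1772 + (-24*(1/(-4) + g)² + V(12))) = 1/(-1772 + (-24*(1/(-4) + 0)² + 12²)) = 1/(-1772 + (-24*(-¼ + 0)² + 144)) = 1/(-1772 + (-24*(-¼)² + 144)) = 1/(-1772 + (-24*1/16 + 144)) = 1/(-1772 + (-3/2 + 144)) = 1/(-1772 + 285/2) = 1/(-3259/2) = -2/3259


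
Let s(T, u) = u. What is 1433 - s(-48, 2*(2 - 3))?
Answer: 1435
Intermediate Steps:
1433 - s(-48, 2*(2 - 3)) = 1433 - 2*(2 - 3) = 1433 - 2*(-1) = 1433 - 1*(-2) = 1433 + 2 = 1435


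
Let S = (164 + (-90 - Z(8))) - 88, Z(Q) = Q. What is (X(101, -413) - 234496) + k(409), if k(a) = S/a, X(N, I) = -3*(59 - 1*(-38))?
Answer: -96027905/409 ≈ -2.3479e+5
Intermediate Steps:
S = -22 (S = (164 + (-90 - 1*8)) - 88 = (164 + (-90 - 8)) - 88 = (164 - 98) - 88 = 66 - 88 = -22)
X(N, I) = -291 (X(N, I) = -3*(59 + 38) = -3*97 = -291)
k(a) = -22/a
(X(101, -413) - 234496) + k(409) = (-291 - 234496) - 22/409 = -234787 - 22*1/409 = -234787 - 22/409 = -96027905/409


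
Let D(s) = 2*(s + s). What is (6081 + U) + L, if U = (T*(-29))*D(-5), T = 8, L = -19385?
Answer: -8664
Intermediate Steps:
D(s) = 4*s (D(s) = 2*(2*s) = 4*s)
U = 4640 (U = (8*(-29))*(4*(-5)) = -232*(-20) = 4640)
(6081 + U) + L = (6081 + 4640) - 19385 = 10721 - 19385 = -8664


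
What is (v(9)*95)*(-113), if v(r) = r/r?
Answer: -10735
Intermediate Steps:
v(r) = 1
(v(9)*95)*(-113) = (1*95)*(-113) = 95*(-113) = -10735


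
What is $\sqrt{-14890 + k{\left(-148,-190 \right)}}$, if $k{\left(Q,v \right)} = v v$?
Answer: $\sqrt{21210} \approx 145.64$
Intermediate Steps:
$k{\left(Q,v \right)} = v^{2}$
$\sqrt{-14890 + k{\left(-148,-190 \right)}} = \sqrt{-14890 + \left(-190\right)^{2}} = \sqrt{-14890 + 36100} = \sqrt{21210}$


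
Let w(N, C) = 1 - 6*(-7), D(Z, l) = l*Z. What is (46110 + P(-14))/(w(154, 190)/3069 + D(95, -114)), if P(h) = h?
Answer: -141468624/33237227 ≈ -4.2563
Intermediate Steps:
D(Z, l) = Z*l
w(N, C) = 43 (w(N, C) = 1 + 42 = 43)
(46110 + P(-14))/(w(154, 190)/3069 + D(95, -114)) = (46110 - 14)/(43/3069 + 95*(-114)) = 46096/(43*(1/3069) - 10830) = 46096/(43/3069 - 10830) = 46096/(-33237227/3069) = 46096*(-3069/33237227) = -141468624/33237227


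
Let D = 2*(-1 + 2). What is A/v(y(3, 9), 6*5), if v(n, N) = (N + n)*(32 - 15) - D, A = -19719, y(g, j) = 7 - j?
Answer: -6573/158 ≈ -41.601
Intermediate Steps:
D = 2 (D = 2*1 = 2)
v(n, N) = -2 + 17*N + 17*n (v(n, N) = (N + n)*(32 - 15) - 1*2 = (N + n)*17 - 2 = (17*N + 17*n) - 2 = -2 + 17*N + 17*n)
A/v(y(3, 9), 6*5) = -19719/(-2 + 17*(6*5) + 17*(7 - 1*9)) = -19719/(-2 + 17*30 + 17*(7 - 9)) = -19719/(-2 + 510 + 17*(-2)) = -19719/(-2 + 510 - 34) = -19719/474 = -19719*1/474 = -6573/158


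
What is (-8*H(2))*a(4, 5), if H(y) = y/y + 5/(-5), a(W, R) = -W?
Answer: 0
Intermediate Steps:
H(y) = 0 (H(y) = 1 + 5*(-1/5) = 1 - 1 = 0)
(-8*H(2))*a(4, 5) = (-8*0)*(-1*4) = 0*(-4) = 0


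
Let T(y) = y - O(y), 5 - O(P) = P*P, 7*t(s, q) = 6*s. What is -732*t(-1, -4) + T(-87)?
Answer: 56731/7 ≈ 8104.4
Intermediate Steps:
t(s, q) = 6*s/7 (t(s, q) = (6*s)/7 = 6*s/7)
O(P) = 5 - P**2 (O(P) = 5 - P*P = 5 - P**2)
T(y) = -5 + y + y**2 (T(y) = y - (5 - y**2) = y + (-5 + y**2) = -5 + y + y**2)
-732*t(-1, -4) + T(-87) = -4392*(-1)/7 + (-5 - 87 + (-87)**2) = -732*(-6/7) + (-5 - 87 + 7569) = 4392/7 + 7477 = 56731/7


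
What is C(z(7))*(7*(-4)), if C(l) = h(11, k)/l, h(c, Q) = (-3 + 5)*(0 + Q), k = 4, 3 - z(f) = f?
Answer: 56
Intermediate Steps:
z(f) = 3 - f
h(c, Q) = 2*Q
C(l) = 8/l (C(l) = (2*4)/l = 8/l)
C(z(7))*(7*(-4)) = (8/(3 - 1*7))*(7*(-4)) = (8/(3 - 7))*(-28) = (8/(-4))*(-28) = (8*(-1/4))*(-28) = -2*(-28) = 56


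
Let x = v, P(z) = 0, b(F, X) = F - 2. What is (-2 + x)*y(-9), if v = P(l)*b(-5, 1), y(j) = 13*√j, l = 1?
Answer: -78*I ≈ -78.0*I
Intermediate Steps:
b(F, X) = -2 + F
v = 0 (v = 0*(-2 - 5) = 0*(-7) = 0)
x = 0
(-2 + x)*y(-9) = (-2 + 0)*(13*√(-9)) = -26*3*I = -78*I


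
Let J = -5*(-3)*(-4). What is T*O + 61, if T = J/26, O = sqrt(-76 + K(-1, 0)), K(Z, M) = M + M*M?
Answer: 61 - 60*I*sqrt(19)/13 ≈ 61.0 - 20.118*I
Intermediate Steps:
K(Z, M) = M + M**2
J = -60 (J = 15*(-4) = -60)
O = 2*I*sqrt(19) (O = sqrt(-76 + 0*(1 + 0)) = sqrt(-76 + 0*1) = sqrt(-76 + 0) = sqrt(-76) = 2*I*sqrt(19) ≈ 8.7178*I)
T = -30/13 (T = -60/26 = -60*1/26 = -30/13 ≈ -2.3077)
T*O + 61 = -60*I*sqrt(19)/13 + 61 = 61 - 60*I*sqrt(19)/13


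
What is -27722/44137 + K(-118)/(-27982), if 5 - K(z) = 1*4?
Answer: -775761141/1235041534 ≈ -0.62813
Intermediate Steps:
K(z) = 1 (K(z) = 5 - 4 = 1)
-27722/44137 + K(-118)/(-27982) = -27722/44137 + 1/(-27982) = -27722*1/44137 + 1*(-1/27982) = -27722/44137 - 1/27982 = -775761141/1235041534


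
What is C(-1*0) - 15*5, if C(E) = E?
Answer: -75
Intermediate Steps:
C(-1*0) - 15*5 = -1*0 - 15*5 = 0 - 75 = -75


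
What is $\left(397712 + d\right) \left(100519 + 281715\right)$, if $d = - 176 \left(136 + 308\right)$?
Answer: $122149754912$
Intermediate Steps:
$d = -78144$ ($d = \left(-176\right) 444 = -78144$)
$\left(397712 + d\right) \left(100519 + 281715\right) = \left(397712 - 78144\right) \left(100519 + 281715\right) = 319568 \cdot 382234 = 122149754912$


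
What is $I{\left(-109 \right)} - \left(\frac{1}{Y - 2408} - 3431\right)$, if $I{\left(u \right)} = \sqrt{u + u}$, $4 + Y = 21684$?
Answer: $\frac{66122231}{19272} + i \sqrt{218} \approx 3431.0 + 14.765 i$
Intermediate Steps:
$Y = 21680$ ($Y = -4 + 21684 = 21680$)
$I{\left(u \right)} = \sqrt{2} \sqrt{u}$ ($I{\left(u \right)} = \sqrt{2 u} = \sqrt{2} \sqrt{u}$)
$I{\left(-109 \right)} - \left(\frac{1}{Y - 2408} - 3431\right) = \sqrt{2} \sqrt{-109} - \left(\frac{1}{21680 - 2408} - 3431\right) = \sqrt{2} i \sqrt{109} - \left(\frac{1}{19272} - 3431\right) = i \sqrt{218} - \left(\frac{1}{19272} - 3431\right) = i \sqrt{218} - - \frac{66122231}{19272} = i \sqrt{218} + \frac{66122231}{19272} = \frac{66122231}{19272} + i \sqrt{218}$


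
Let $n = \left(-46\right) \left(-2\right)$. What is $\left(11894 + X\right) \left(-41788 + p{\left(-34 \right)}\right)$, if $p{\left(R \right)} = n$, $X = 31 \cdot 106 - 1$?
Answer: $-632903584$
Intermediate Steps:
$X = 3285$ ($X = 3286 - 1 = 3285$)
$n = 92$
$p{\left(R \right)} = 92$
$\left(11894 + X\right) \left(-41788 + p{\left(-34 \right)}\right) = \left(11894 + 3285\right) \left(-41788 + 92\right) = 15179 \left(-41696\right) = -632903584$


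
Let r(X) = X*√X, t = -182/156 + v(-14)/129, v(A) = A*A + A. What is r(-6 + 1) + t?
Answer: 21/86 - 5*I*√5 ≈ 0.24419 - 11.18*I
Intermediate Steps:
v(A) = A + A² (v(A) = A² + A = A + A²)
t = 21/86 (t = -182/156 - 14*(1 - 14)/129 = -182*1/156 - 14*(-13)*(1/129) = -7/6 + 182*(1/129) = -7/6 + 182/129 = 21/86 ≈ 0.24419)
r(X) = X^(3/2)
r(-6 + 1) + t = (-6 + 1)^(3/2) + 21/86 = (-5)^(3/2) + 21/86 = -5*I*√5 + 21/86 = 21/86 - 5*I*√5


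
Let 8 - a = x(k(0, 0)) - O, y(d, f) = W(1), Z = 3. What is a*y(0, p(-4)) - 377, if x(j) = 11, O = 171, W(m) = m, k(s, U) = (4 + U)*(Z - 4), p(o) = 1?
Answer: -209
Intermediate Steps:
k(s, U) = -4 - U (k(s, U) = (4 + U)*(3 - 4) = (4 + U)*(-1) = -4 - U)
y(d, f) = 1
a = 168 (a = 8 - (11 - 1*171) = 8 - (11 - 171) = 8 - 1*(-160) = 8 + 160 = 168)
a*y(0, p(-4)) - 377 = 168*1 - 377 = 168 - 377 = -209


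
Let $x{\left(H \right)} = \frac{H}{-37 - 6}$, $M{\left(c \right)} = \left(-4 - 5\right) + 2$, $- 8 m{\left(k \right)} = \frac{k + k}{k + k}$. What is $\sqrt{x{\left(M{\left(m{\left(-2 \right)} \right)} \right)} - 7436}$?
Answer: $\frac{i \sqrt{13748863}}{43} \approx 86.231 i$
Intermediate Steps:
$m{\left(k \right)} = - \frac{1}{8}$ ($m{\left(k \right)} = - \frac{\left(k + k\right) \frac{1}{k + k}}{8} = - \frac{2 k \frac{1}{2 k}}{8} = \left(- \frac{1}{8}\right) 1 = - \frac{1}{8}$)
$M{\left(c \right)} = -7$ ($M{\left(c \right)} = -9 + 2 = -7$)
$x{\left(H \right)} = - \frac{H}{43}$ ($x{\left(H \right)} = \frac{H}{-43} = H \left(- \frac{1}{43}\right) = - \frac{H}{43}$)
$\sqrt{x{\left(M{\left(m{\left(-2 \right)} \right)} \right)} - 7436} = \sqrt{\left(- \frac{1}{43}\right) \left(-7\right) - 7436} = \sqrt{\frac{7}{43} - 7436} = \sqrt{- \frac{319741}{43}} = \frac{i \sqrt{13748863}}{43}$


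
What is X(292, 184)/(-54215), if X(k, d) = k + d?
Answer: -68/7745 ≈ -0.0087799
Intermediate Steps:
X(k, d) = d + k
X(292, 184)/(-54215) = (184 + 292)/(-54215) = 476*(-1/54215) = -68/7745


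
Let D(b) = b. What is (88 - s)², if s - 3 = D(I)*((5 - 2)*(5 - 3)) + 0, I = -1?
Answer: 8281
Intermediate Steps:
s = -3 (s = 3 + (-(5 - 2)*(5 - 3) + 0) = 3 + (-3*2 + 0) = 3 + (-1*6 + 0) = 3 + (-6 + 0) = 3 - 6 = -3)
(88 - s)² = (88 - 1*(-3))² = (88 + 3)² = 91² = 8281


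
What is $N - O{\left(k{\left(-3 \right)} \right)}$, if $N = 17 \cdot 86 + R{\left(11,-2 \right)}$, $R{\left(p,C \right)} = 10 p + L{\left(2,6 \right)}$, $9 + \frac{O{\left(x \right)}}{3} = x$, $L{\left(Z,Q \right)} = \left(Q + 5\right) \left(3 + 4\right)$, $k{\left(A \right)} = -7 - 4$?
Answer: $1709$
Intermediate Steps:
$k{\left(A \right)} = -11$ ($k{\left(A \right)} = -7 - 4 = -11$)
$L{\left(Z,Q \right)} = 35 + 7 Q$ ($L{\left(Z,Q \right)} = \left(5 + Q\right) 7 = 35 + 7 Q$)
$O{\left(x \right)} = -27 + 3 x$
$R{\left(p,C \right)} = 77 + 10 p$ ($R{\left(p,C \right)} = 10 p + \left(35 + 7 \cdot 6\right) = 10 p + \left(35 + 42\right) = 10 p + 77 = 77 + 10 p$)
$N = 1649$ ($N = 17 \cdot 86 + \left(77 + 10 \cdot 11\right) = 1462 + \left(77 + 110\right) = 1462 + 187 = 1649$)
$N - O{\left(k{\left(-3 \right)} \right)} = 1649 - \left(-27 + 3 \left(-11\right)\right) = 1649 - \left(-27 - 33\right) = 1649 - -60 = 1649 + 60 = 1709$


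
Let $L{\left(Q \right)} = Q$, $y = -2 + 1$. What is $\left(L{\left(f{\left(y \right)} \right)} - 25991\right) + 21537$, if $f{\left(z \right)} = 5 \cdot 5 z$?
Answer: $-4479$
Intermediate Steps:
$y = -1$
$f{\left(z \right)} = 25 z$
$\left(L{\left(f{\left(y \right)} \right)} - 25991\right) + 21537 = \left(25 \left(-1\right) - 25991\right) + 21537 = \left(-25 - 25991\right) + 21537 = -26016 + 21537 = -4479$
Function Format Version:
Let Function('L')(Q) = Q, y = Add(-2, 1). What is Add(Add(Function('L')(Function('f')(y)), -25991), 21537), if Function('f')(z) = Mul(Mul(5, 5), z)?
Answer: -4479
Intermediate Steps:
y = -1
Function('f')(z) = Mul(25, z)
Add(Add(Function('L')(Function('f')(y)), -25991), 21537) = Add(Add(Mul(25, -1), -25991), 21537) = Add(Add(-25, -25991), 21537) = Add(-26016, 21537) = -4479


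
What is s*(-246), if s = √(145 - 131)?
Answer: -246*√14 ≈ -920.45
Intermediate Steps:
s = √14 ≈ 3.7417
s*(-246) = √14*(-246) = -246*√14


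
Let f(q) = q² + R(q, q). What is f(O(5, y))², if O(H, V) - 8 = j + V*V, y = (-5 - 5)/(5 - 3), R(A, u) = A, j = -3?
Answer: 864900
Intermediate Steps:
y = -5 (y = -10/2 = -10*½ = -5)
O(H, V) = 5 + V² (O(H, V) = 8 + (-3 + V*V) = 8 + (-3 + V²) = 5 + V²)
f(q) = q + q² (f(q) = q² + q = q + q²)
f(O(5, y))² = ((5 + (-5)²)*(1 + (5 + (-5)²)))² = ((5 + 25)*(1 + (5 + 25)))² = (30*(1 + 30))² = (30*31)² = 930² = 864900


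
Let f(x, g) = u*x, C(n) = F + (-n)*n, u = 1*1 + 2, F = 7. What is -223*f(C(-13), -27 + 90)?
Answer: 108378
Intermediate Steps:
u = 3 (u = 1 + 2 = 3)
C(n) = 7 - n² (C(n) = 7 + (-n)*n = 7 - n²)
f(x, g) = 3*x
-223*f(C(-13), -27 + 90) = -669*(7 - 1*(-13)²) = -669*(7 - 1*169) = -669*(7 - 169) = -669*(-162) = -223*(-486) = 108378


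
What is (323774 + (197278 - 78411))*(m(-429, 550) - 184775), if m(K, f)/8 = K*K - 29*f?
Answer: 513442755873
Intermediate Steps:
m(K, f) = -232*f + 8*K² (m(K, f) = 8*(K*K - 29*f) = 8*(K² - 29*f) = -232*f + 8*K²)
(323774 + (197278 - 78411))*(m(-429, 550) - 184775) = (323774 + (197278 - 78411))*((-232*550 + 8*(-429)²) - 184775) = (323774 + 118867)*((-127600 + 8*184041) - 184775) = 442641*((-127600 + 1472328) - 184775) = 442641*(1344728 - 184775) = 442641*1159953 = 513442755873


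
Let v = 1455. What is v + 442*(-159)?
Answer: -68823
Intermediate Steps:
v + 442*(-159) = 1455 + 442*(-159) = 1455 - 70278 = -68823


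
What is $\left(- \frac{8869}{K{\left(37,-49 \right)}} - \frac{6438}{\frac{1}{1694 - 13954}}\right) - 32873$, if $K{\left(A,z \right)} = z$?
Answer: $78897188$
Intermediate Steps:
$\left(- \frac{8869}{K{\left(37,-49 \right)}} - \frac{6438}{\frac{1}{1694 - 13954}}\right) - 32873 = \left(- \frac{8869}{-49} - \frac{6438}{\frac{1}{1694 - 13954}}\right) - 32873 = \left(\left(-8869\right) \left(- \frac{1}{49}\right) - \frac{6438}{\frac{1}{-12260}}\right) - 32873 = \left(181 - \frac{6438}{- \frac{1}{12260}}\right) - 32873 = \left(181 - -78929880\right) - 32873 = \left(181 + 78929880\right) - 32873 = 78930061 - 32873 = 78897188$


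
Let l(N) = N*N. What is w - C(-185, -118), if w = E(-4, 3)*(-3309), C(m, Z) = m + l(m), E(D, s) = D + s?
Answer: -30731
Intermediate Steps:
l(N) = N²
C(m, Z) = m + m²
w = 3309 (w = (-4 + 3)*(-3309) = -1*(-3309) = 3309)
w - C(-185, -118) = 3309 - (-185)*(1 - 185) = 3309 - (-185)*(-184) = 3309 - 1*34040 = 3309 - 34040 = -30731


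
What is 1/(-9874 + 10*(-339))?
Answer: -1/13264 ≈ -7.5392e-5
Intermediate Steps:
1/(-9874 + 10*(-339)) = 1/(-9874 - 3390) = 1/(-13264) = -1/13264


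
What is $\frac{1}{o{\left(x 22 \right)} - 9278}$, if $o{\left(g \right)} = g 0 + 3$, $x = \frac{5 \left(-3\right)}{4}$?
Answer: $- \frac{1}{9275} \approx -0.00010782$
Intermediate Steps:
$x = - \frac{15}{4}$ ($x = \left(-15\right) \frac{1}{4} = - \frac{15}{4} \approx -3.75$)
$o{\left(g \right)} = 3$ ($o{\left(g \right)} = 0 + 3 = 3$)
$\frac{1}{o{\left(x 22 \right)} - 9278} = \frac{1}{3 - 9278} = \frac{1}{-9275} = - \frac{1}{9275}$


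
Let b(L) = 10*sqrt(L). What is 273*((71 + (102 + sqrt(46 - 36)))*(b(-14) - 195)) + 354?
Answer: 354 - 1365*(39 - 2*I*sqrt(14))*(173 + sqrt(10)) ≈ -9.3776e+6 + 1.7995e+6*I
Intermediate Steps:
273*((71 + (102 + sqrt(46 - 36)))*(b(-14) - 195)) + 354 = 273*((71 + (102 + sqrt(46 - 36)))*(10*sqrt(-14) - 195)) + 354 = 273*((71 + (102 + sqrt(10)))*(10*(I*sqrt(14)) - 195)) + 354 = 273*((173 + sqrt(10))*(10*I*sqrt(14) - 195)) + 354 = 273*((173 + sqrt(10))*(-195 + 10*I*sqrt(14))) + 354 = 273*((-195 + 10*I*sqrt(14))*(173 + sqrt(10))) + 354 = 273*(-195 + 10*I*sqrt(14))*(173 + sqrt(10)) + 354 = 354 + 273*(-195 + 10*I*sqrt(14))*(173 + sqrt(10))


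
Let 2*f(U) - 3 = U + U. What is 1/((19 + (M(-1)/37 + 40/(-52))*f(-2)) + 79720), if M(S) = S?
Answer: 962/76709301 ≈ 1.2541e-5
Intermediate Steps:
f(U) = 3/2 + U (f(U) = 3/2 + (U + U)/2 = 3/2 + (2*U)/2 = 3/2 + U)
1/((19 + (M(-1)/37 + 40/(-52))*f(-2)) + 79720) = 1/((19 + (-1/37 + 40/(-52))*(3/2 - 2)) + 79720) = 1/((19 + (-1*1/37 + 40*(-1/52))*(-1/2)) + 79720) = 1/((19 + (-1/37 - 10/13)*(-1/2)) + 79720) = 1/((19 - 383/481*(-1/2)) + 79720) = 1/((19 + 383/962) + 79720) = 1/(18661/962 + 79720) = 1/(76709301/962) = 962/76709301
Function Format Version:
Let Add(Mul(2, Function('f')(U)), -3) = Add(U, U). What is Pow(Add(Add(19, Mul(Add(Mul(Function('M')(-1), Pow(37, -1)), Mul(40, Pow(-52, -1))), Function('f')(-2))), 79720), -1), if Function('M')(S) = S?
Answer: Rational(962, 76709301) ≈ 1.2541e-5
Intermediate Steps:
Function('f')(U) = Add(Rational(3, 2), U) (Function('f')(U) = Add(Rational(3, 2), Mul(Rational(1, 2), Add(U, U))) = Add(Rational(3, 2), Mul(Rational(1, 2), Mul(2, U))) = Add(Rational(3, 2), U))
Pow(Add(Add(19, Mul(Add(Mul(Function('M')(-1), Pow(37, -1)), Mul(40, Pow(-52, -1))), Function('f')(-2))), 79720), -1) = Pow(Add(Add(19, Mul(Add(Mul(-1, Pow(37, -1)), Mul(40, Pow(-52, -1))), Add(Rational(3, 2), -2))), 79720), -1) = Pow(Add(Add(19, Mul(Add(Mul(-1, Rational(1, 37)), Mul(40, Rational(-1, 52))), Rational(-1, 2))), 79720), -1) = Pow(Add(Add(19, Mul(Add(Rational(-1, 37), Rational(-10, 13)), Rational(-1, 2))), 79720), -1) = Pow(Add(Add(19, Mul(Rational(-383, 481), Rational(-1, 2))), 79720), -1) = Pow(Add(Add(19, Rational(383, 962)), 79720), -1) = Pow(Add(Rational(18661, 962), 79720), -1) = Pow(Rational(76709301, 962), -1) = Rational(962, 76709301)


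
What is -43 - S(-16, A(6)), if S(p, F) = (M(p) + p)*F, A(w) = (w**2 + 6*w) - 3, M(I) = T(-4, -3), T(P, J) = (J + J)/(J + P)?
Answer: 7013/7 ≈ 1001.9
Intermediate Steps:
T(P, J) = 2*J/(J + P) (T(P, J) = (2*J)/(J + P) = 2*J/(J + P))
M(I) = 6/7 (M(I) = 2*(-3)/(-3 - 4) = 2*(-3)/(-7) = 2*(-3)*(-1/7) = 6/7)
A(w) = -3 + w**2 + 6*w
S(p, F) = F*(6/7 + p) (S(p, F) = (6/7 + p)*F = F*(6/7 + p))
-43 - S(-16, A(6)) = -43 - (-3 + 6**2 + 6*6)*(6 + 7*(-16))/7 = -43 - (-3 + 36 + 36)*(6 - 112)/7 = -43 - 69*(-106)/7 = -43 - 1*(-7314/7) = -43 + 7314/7 = 7013/7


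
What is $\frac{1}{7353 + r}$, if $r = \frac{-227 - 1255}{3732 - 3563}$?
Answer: $\frac{13}{95475} \approx 0.00013616$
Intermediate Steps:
$r = - \frac{114}{13}$ ($r = - \frac{1482}{169} = \left(-1482\right) \frac{1}{169} = - \frac{114}{13} \approx -8.7692$)
$\frac{1}{7353 + r} = \frac{1}{7353 - \frac{114}{13}} = \frac{1}{\frac{95475}{13}} = \frac{13}{95475}$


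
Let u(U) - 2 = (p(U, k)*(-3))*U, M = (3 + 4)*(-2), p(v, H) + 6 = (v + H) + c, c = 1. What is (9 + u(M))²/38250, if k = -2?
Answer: 758641/38250 ≈ 19.834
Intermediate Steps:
p(v, H) = -5 + H + v (p(v, H) = -6 + ((v + H) + 1) = -6 + ((H + v) + 1) = -6 + (1 + H + v) = -5 + H + v)
M = -14 (M = 7*(-2) = -14)
u(U) = 2 + U*(21 - 3*U) (u(U) = 2 + ((-5 - 2 + U)*(-3))*U = 2 + ((-7 + U)*(-3))*U = 2 + (21 - 3*U)*U = 2 + U*(21 - 3*U))
(9 + u(M))²/38250 = (9 + (2 - 3*(-14)*(-7 - 14)))²/38250 = (9 + (2 - 3*(-14)*(-21)))²*(1/38250) = (9 + (2 - 882))²*(1/38250) = (9 - 880)²*(1/38250) = (-871)²*(1/38250) = 758641*(1/38250) = 758641/38250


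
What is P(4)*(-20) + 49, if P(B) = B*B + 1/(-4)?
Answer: -266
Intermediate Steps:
P(B) = -1/4 + B**2 (P(B) = B**2 - 1/4 = -1/4 + B**2)
P(4)*(-20) + 49 = (-1/4 + 4**2)*(-20) + 49 = (-1/4 + 16)*(-20) + 49 = (63/4)*(-20) + 49 = -315 + 49 = -266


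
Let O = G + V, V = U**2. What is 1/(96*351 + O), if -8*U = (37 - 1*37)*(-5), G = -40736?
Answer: -1/7040 ≈ -0.00014205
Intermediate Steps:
U = 0 (U = -(37 - 1*37)*(-5)/8 = -(37 - 37)*(-5)/8 = -0*(-5) = -1/8*0 = 0)
V = 0 (V = 0**2 = 0)
O = -40736 (O = -40736 + 0 = -40736)
1/(96*351 + O) = 1/(96*351 - 40736) = 1/(33696 - 40736) = 1/(-7040) = -1/7040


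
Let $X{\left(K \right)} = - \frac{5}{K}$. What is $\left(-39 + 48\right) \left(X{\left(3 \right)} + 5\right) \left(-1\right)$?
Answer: $-30$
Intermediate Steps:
$\left(-39 + 48\right) \left(X{\left(3 \right)} + 5\right) \left(-1\right) = \left(-39 + 48\right) \left(- \frac{5}{3} + 5\right) \left(-1\right) = 9 \left(\left(-5\right) \frac{1}{3} + 5\right) \left(-1\right) = 9 \left(- \frac{5}{3} + 5\right) \left(-1\right) = 9 \cdot \frac{10}{3} \left(-1\right) = 9 \left(- \frac{10}{3}\right) = -30$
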